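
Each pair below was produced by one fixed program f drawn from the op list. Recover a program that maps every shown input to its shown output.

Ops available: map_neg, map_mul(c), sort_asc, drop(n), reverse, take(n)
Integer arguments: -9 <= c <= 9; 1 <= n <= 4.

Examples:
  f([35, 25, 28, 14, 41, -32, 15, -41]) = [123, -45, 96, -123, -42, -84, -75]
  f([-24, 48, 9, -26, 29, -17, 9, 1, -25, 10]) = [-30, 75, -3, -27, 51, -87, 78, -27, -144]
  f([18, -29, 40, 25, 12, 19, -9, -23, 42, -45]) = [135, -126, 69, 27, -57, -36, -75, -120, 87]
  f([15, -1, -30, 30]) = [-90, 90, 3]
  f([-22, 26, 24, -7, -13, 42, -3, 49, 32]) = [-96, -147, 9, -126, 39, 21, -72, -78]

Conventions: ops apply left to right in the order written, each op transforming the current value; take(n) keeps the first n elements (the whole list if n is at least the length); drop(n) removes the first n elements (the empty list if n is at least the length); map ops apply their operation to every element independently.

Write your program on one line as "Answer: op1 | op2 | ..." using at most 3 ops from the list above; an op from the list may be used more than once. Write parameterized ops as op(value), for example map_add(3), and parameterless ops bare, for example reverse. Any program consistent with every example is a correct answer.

drop(1) | reverse | map_mul(-3)

Check, running the answer program on each example:
  [35, 25, 28, 14, 41, -32, 15, -41] -> [25, 28, 14, 41, -32, 15, -41] -> [-41, 15, -32, 41, 14, 28, 25] -> [123, -45, 96, -123, -42, -84, -75]
  [-24, 48, 9, -26, 29, -17, 9, 1, -25, 10] -> [48, 9, -26, 29, -17, 9, 1, -25, 10] -> [10, -25, 1, 9, -17, 29, -26, 9, 48] -> [-30, 75, -3, -27, 51, -87, 78, -27, -144]
  [18, -29, 40, 25, 12, 19, -9, -23, 42, -45] -> [-29, 40, 25, 12, 19, -9, -23, 42, -45] -> [-45, 42, -23, -9, 19, 12, 25, 40, -29] -> [135, -126, 69, 27, -57, -36, -75, -120, 87]
  [15, -1, -30, 30] -> [-1, -30, 30] -> [30, -30, -1] -> [-90, 90, 3]
  [-22, 26, 24, -7, -13, 42, -3, 49, 32] -> [26, 24, -7, -13, 42, -3, 49, 32] -> [32, 49, -3, 42, -13, -7, 24, 26] -> [-96, -147, 9, -126, 39, 21, -72, -78]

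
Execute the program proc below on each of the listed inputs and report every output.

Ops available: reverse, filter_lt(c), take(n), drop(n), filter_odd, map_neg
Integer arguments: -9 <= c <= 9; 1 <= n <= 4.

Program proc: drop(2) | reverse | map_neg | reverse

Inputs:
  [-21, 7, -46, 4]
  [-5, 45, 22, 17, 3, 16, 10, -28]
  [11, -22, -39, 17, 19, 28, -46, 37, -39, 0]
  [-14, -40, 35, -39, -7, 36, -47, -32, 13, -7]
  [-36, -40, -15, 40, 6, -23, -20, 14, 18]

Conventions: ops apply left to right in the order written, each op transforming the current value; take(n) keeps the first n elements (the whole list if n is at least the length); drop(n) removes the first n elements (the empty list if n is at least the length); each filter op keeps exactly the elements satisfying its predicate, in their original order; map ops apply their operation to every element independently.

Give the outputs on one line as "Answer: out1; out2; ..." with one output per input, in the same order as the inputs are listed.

[46, -4]; [-22, -17, -3, -16, -10, 28]; [39, -17, -19, -28, 46, -37, 39, 0]; [-35, 39, 7, -36, 47, 32, -13, 7]; [15, -40, -6, 23, 20, -14, -18]

Execution, op by op:
  [-21, 7, -46, 4] -> [-46, 4] -> [4, -46] -> [-4, 46] -> [46, -4]
  [-5, 45, 22, 17, 3, 16, 10, -28] -> [22, 17, 3, 16, 10, -28] -> [-28, 10, 16, 3, 17, 22] -> [28, -10, -16, -3, -17, -22] -> [-22, -17, -3, -16, -10, 28]
  [11, -22, -39, 17, 19, 28, -46, 37, -39, 0] -> [-39, 17, 19, 28, -46, 37, -39, 0] -> [0, -39, 37, -46, 28, 19, 17, -39] -> [0, 39, -37, 46, -28, -19, -17, 39] -> [39, -17, -19, -28, 46, -37, 39, 0]
  [-14, -40, 35, -39, -7, 36, -47, -32, 13, -7] -> [35, -39, -7, 36, -47, -32, 13, -7] -> [-7, 13, -32, -47, 36, -7, -39, 35] -> [7, -13, 32, 47, -36, 7, 39, -35] -> [-35, 39, 7, -36, 47, 32, -13, 7]
  [-36, -40, -15, 40, 6, -23, -20, 14, 18] -> [-15, 40, 6, -23, -20, 14, 18] -> [18, 14, -20, -23, 6, 40, -15] -> [-18, -14, 20, 23, -6, -40, 15] -> [15, -40, -6, 23, 20, -14, -18]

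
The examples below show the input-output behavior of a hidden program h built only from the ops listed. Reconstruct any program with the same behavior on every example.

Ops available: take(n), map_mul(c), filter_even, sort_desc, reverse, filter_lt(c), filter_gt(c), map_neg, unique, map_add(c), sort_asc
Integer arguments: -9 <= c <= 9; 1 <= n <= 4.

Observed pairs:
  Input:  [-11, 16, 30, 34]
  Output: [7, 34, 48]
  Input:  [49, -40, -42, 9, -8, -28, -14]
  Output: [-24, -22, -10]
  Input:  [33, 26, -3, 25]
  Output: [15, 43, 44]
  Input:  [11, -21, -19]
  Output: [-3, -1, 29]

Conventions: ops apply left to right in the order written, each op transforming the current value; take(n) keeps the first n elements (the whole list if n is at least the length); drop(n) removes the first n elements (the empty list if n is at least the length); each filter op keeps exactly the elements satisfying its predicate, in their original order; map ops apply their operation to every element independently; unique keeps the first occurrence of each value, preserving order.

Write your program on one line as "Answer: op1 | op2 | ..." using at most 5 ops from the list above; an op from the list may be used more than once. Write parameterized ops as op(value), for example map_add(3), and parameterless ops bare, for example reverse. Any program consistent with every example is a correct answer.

sort_asc | map_add(9) | map_add(9) | take(3)

Check, running the answer program on each example:
  [-11, 16, 30, 34] -> [-11, 16, 30, 34] -> [-2, 25, 39, 43] -> [7, 34, 48, 52] -> [7, 34, 48]
  [49, -40, -42, 9, -8, -28, -14] -> [-42, -40, -28, -14, -8, 9, 49] -> [-33, -31, -19, -5, 1, 18, 58] -> [-24, -22, -10, 4, 10, 27, 67] -> [-24, -22, -10]
  [33, 26, -3, 25] -> [-3, 25, 26, 33] -> [6, 34, 35, 42] -> [15, 43, 44, 51] -> [15, 43, 44]
  [11, -21, -19] -> [-21, -19, 11] -> [-12, -10, 20] -> [-3, -1, 29] -> [-3, -1, 29]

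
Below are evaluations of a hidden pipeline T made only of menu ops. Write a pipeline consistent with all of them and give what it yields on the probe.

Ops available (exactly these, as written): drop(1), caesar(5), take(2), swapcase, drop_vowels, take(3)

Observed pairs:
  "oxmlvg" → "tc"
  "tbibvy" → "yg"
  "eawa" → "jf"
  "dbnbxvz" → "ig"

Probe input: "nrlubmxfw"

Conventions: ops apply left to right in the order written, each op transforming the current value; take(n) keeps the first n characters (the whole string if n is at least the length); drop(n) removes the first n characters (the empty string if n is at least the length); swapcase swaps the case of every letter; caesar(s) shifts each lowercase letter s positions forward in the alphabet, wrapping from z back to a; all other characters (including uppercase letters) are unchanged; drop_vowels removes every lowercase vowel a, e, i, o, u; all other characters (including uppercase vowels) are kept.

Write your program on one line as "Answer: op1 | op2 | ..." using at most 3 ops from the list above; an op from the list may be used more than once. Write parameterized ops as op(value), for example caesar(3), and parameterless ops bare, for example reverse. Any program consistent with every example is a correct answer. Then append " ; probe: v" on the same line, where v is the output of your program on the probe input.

take(3) | caesar(5) | take(2) ; probe: "sw"

Check, running the answer program on each example:
  "oxmlvg" -> "oxm" -> "tcr" -> "tc"
  "tbibvy" -> "tbi" -> "ygn" -> "yg"
  "eawa" -> "eaw" -> "jfb" -> "jf"
  "dbnbxvz" -> "dbn" -> "igs" -> "ig"
  probe: "nrlubmxfw" -> "nrl" -> "swq" -> "sw"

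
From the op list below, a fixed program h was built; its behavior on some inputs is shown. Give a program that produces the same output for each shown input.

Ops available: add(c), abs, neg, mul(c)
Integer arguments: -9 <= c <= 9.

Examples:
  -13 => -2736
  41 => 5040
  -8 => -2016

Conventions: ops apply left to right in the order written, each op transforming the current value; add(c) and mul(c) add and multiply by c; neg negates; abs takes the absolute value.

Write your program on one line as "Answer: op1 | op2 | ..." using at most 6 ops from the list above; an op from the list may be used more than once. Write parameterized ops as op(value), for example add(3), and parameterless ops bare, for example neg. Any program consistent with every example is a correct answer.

add(-6) | mul(8) | neg | mul(-3) | neg | mul(-6)

Check, running the answer program on each example:
  -13 -> -19 -> -152 -> 152 -> -456 -> 456 -> -2736
  41 -> 35 -> 280 -> -280 -> 840 -> -840 -> 5040
  -8 -> -14 -> -112 -> 112 -> -336 -> 336 -> -2016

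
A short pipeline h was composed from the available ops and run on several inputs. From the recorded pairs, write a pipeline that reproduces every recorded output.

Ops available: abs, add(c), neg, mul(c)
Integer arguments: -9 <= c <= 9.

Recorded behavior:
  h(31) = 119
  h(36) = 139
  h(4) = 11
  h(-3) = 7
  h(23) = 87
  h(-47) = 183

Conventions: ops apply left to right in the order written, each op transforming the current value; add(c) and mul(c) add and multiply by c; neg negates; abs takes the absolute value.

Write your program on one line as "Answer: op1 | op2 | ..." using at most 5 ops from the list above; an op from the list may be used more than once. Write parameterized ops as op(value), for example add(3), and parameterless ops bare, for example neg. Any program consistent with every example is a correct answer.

abs | mul(-4) | abs | add(-3) | add(-2)

Check, running the answer program on each example:
  31 -> 31 -> -124 -> 124 -> 121 -> 119
  36 -> 36 -> -144 -> 144 -> 141 -> 139
  4 -> 4 -> -16 -> 16 -> 13 -> 11
  -3 -> 3 -> -12 -> 12 -> 9 -> 7
  23 -> 23 -> -92 -> 92 -> 89 -> 87
  -47 -> 47 -> -188 -> 188 -> 185 -> 183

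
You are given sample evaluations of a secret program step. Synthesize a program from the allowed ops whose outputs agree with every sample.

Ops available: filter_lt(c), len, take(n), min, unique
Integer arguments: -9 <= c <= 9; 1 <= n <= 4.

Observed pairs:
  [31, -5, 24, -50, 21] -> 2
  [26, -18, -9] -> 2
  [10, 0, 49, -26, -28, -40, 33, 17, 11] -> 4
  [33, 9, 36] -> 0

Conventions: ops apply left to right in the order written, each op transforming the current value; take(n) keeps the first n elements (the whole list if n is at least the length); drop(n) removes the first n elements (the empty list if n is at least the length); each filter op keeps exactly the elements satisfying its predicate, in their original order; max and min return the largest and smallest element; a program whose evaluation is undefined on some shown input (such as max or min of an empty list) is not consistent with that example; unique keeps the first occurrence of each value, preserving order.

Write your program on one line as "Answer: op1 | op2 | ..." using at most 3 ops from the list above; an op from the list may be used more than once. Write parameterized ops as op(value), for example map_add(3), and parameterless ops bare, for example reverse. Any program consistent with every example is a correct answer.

filter_lt(6) | len

Check, running the answer program on each example:
  [31, -5, 24, -50, 21] -> [-5, -50] -> 2
  [26, -18, -9] -> [-18, -9] -> 2
  [10, 0, 49, -26, -28, -40, 33, 17, 11] -> [0, -26, -28, -40] -> 4
  [33, 9, 36] -> [] -> 0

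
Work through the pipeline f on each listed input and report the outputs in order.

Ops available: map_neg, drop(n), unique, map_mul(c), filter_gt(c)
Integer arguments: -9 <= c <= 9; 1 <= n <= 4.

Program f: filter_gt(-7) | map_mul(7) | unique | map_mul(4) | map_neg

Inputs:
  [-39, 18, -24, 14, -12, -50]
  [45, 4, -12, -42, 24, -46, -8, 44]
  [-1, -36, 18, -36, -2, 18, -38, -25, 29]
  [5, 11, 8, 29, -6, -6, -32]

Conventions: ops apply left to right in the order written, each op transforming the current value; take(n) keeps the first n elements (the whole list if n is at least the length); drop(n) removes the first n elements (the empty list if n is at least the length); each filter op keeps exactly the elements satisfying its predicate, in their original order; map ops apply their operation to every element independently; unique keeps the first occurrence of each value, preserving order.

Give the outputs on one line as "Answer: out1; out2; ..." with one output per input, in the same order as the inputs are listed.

[-504, -392]; [-1260, -112, -672, -1232]; [28, -504, 56, -812]; [-140, -308, -224, -812, 168]

Execution, op by op:
  [-39, 18, -24, 14, -12, -50] -> [18, 14] -> [126, 98] -> [126, 98] -> [504, 392] -> [-504, -392]
  [45, 4, -12, -42, 24, -46, -8, 44] -> [45, 4, 24, 44] -> [315, 28, 168, 308] -> [315, 28, 168, 308] -> [1260, 112, 672, 1232] -> [-1260, -112, -672, -1232]
  [-1, -36, 18, -36, -2, 18, -38, -25, 29] -> [-1, 18, -2, 18, 29] -> [-7, 126, -14, 126, 203] -> [-7, 126, -14, 203] -> [-28, 504, -56, 812] -> [28, -504, 56, -812]
  [5, 11, 8, 29, -6, -6, -32] -> [5, 11, 8, 29, -6, -6] -> [35, 77, 56, 203, -42, -42] -> [35, 77, 56, 203, -42] -> [140, 308, 224, 812, -168] -> [-140, -308, -224, -812, 168]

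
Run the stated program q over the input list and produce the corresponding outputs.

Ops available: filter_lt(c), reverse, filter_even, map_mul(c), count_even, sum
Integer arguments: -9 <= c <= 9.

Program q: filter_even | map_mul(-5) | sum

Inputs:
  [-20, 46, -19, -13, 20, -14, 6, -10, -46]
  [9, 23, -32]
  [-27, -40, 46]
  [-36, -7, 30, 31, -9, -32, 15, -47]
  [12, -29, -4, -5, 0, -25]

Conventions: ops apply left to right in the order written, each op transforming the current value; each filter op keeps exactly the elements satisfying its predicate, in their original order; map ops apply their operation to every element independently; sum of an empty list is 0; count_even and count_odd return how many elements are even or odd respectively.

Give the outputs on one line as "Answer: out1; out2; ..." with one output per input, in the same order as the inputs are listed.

90; 160; -30; 190; -40

Execution, op by op:
  [-20, 46, -19, -13, 20, -14, 6, -10, -46] -> [-20, 46, 20, -14, 6, -10, -46] -> [100, -230, -100, 70, -30, 50, 230] -> 90
  [9, 23, -32] -> [-32] -> [160] -> 160
  [-27, -40, 46] -> [-40, 46] -> [200, -230] -> -30
  [-36, -7, 30, 31, -9, -32, 15, -47] -> [-36, 30, -32] -> [180, -150, 160] -> 190
  [12, -29, -4, -5, 0, -25] -> [12, -4, 0] -> [-60, 20, 0] -> -40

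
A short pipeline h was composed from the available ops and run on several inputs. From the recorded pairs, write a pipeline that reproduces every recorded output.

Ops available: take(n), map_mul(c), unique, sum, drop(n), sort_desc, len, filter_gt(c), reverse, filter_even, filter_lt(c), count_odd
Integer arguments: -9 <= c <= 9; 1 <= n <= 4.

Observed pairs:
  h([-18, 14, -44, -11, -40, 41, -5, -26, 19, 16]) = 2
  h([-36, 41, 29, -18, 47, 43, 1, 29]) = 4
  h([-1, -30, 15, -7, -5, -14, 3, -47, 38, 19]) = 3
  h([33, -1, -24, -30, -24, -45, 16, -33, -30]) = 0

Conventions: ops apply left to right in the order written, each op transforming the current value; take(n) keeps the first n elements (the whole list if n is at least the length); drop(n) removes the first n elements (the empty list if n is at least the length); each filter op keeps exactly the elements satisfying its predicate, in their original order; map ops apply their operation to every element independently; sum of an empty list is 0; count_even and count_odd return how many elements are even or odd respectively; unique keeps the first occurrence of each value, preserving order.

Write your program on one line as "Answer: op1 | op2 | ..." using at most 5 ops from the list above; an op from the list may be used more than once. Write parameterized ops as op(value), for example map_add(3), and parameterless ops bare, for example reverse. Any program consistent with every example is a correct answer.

drop(2) | unique | filter_gt(-3) | count_odd

Check, running the answer program on each example:
  [-18, 14, -44, -11, -40, 41, -5, -26, 19, 16] -> [-44, -11, -40, 41, -5, -26, 19, 16] -> [-44, -11, -40, 41, -5, -26, 19, 16] -> [41, 19, 16] -> 2
  [-36, 41, 29, -18, 47, 43, 1, 29] -> [29, -18, 47, 43, 1, 29] -> [29, -18, 47, 43, 1] -> [29, 47, 43, 1] -> 4
  [-1, -30, 15, -7, -5, -14, 3, -47, 38, 19] -> [15, -7, -5, -14, 3, -47, 38, 19] -> [15, -7, -5, -14, 3, -47, 38, 19] -> [15, 3, 38, 19] -> 3
  [33, -1, -24, -30, -24, -45, 16, -33, -30] -> [-24, -30, -24, -45, 16, -33, -30] -> [-24, -30, -45, 16, -33] -> [16] -> 0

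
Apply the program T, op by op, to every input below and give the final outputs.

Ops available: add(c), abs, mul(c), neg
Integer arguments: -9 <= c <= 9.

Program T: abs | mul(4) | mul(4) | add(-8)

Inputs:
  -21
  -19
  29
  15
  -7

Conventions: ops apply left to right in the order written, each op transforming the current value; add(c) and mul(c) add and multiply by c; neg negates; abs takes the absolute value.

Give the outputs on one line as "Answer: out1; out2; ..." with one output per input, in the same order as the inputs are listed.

Execution, op by op:
  -21 -> 21 -> 84 -> 336 -> 328
  -19 -> 19 -> 76 -> 304 -> 296
  29 -> 29 -> 116 -> 464 -> 456
  15 -> 15 -> 60 -> 240 -> 232
  -7 -> 7 -> 28 -> 112 -> 104

328; 296; 456; 232; 104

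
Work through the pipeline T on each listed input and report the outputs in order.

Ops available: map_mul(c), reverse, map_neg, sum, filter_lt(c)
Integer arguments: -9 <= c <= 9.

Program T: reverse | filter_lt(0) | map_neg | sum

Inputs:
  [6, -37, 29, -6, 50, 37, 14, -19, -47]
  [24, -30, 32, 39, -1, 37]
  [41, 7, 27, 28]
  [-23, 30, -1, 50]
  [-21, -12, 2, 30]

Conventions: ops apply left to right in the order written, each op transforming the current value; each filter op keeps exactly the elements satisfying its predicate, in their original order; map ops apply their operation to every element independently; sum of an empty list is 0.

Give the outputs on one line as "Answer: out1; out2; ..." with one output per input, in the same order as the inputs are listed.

109; 31; 0; 24; 33

Execution, op by op:
  [6, -37, 29, -6, 50, 37, 14, -19, -47] -> [-47, -19, 14, 37, 50, -6, 29, -37, 6] -> [-47, -19, -6, -37] -> [47, 19, 6, 37] -> 109
  [24, -30, 32, 39, -1, 37] -> [37, -1, 39, 32, -30, 24] -> [-1, -30] -> [1, 30] -> 31
  [41, 7, 27, 28] -> [28, 27, 7, 41] -> [] -> [] -> 0
  [-23, 30, -1, 50] -> [50, -1, 30, -23] -> [-1, -23] -> [1, 23] -> 24
  [-21, -12, 2, 30] -> [30, 2, -12, -21] -> [-12, -21] -> [12, 21] -> 33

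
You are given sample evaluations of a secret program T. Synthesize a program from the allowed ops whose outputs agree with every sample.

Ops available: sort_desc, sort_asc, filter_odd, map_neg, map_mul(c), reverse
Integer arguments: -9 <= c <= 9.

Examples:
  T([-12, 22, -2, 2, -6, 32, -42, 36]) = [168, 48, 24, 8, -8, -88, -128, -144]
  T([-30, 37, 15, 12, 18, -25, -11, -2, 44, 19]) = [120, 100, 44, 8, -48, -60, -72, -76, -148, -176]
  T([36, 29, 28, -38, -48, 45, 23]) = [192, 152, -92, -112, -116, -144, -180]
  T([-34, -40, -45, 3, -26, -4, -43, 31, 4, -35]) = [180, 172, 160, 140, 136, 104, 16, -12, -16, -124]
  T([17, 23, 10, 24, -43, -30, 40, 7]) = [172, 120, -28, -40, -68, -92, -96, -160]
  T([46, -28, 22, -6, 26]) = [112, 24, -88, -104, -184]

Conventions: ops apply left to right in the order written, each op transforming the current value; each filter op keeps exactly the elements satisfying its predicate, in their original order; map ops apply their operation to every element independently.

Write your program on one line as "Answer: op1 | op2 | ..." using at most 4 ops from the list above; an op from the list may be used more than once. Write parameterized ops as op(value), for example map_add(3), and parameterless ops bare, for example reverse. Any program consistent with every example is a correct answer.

reverse | map_mul(-4) | sort_desc

Check, running the answer program on each example:
  [-12, 22, -2, 2, -6, 32, -42, 36] -> [36, -42, 32, -6, 2, -2, 22, -12] -> [-144, 168, -128, 24, -8, 8, -88, 48] -> [168, 48, 24, 8, -8, -88, -128, -144]
  [-30, 37, 15, 12, 18, -25, -11, -2, 44, 19] -> [19, 44, -2, -11, -25, 18, 12, 15, 37, -30] -> [-76, -176, 8, 44, 100, -72, -48, -60, -148, 120] -> [120, 100, 44, 8, -48, -60, -72, -76, -148, -176]
  [36, 29, 28, -38, -48, 45, 23] -> [23, 45, -48, -38, 28, 29, 36] -> [-92, -180, 192, 152, -112, -116, -144] -> [192, 152, -92, -112, -116, -144, -180]
  [-34, -40, -45, 3, -26, -4, -43, 31, 4, -35] -> [-35, 4, 31, -43, -4, -26, 3, -45, -40, -34] -> [140, -16, -124, 172, 16, 104, -12, 180, 160, 136] -> [180, 172, 160, 140, 136, 104, 16, -12, -16, -124]
  [17, 23, 10, 24, -43, -30, 40, 7] -> [7, 40, -30, -43, 24, 10, 23, 17] -> [-28, -160, 120, 172, -96, -40, -92, -68] -> [172, 120, -28, -40, -68, -92, -96, -160]
  [46, -28, 22, -6, 26] -> [26, -6, 22, -28, 46] -> [-104, 24, -88, 112, -184] -> [112, 24, -88, -104, -184]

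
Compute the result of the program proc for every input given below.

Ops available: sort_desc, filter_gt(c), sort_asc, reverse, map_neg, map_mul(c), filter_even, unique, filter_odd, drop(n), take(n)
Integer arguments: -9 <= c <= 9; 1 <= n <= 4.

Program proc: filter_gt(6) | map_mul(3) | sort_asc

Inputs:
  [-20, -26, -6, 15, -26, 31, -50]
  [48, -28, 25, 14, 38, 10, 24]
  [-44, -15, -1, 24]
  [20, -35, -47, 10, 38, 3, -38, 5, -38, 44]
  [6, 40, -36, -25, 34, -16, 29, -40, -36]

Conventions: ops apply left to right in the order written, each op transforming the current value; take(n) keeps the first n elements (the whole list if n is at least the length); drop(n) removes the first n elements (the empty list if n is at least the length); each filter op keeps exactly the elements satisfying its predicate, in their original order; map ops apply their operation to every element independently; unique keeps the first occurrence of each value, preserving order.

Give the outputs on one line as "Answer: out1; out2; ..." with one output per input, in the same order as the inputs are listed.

[45, 93]; [30, 42, 72, 75, 114, 144]; [72]; [30, 60, 114, 132]; [87, 102, 120]

Execution, op by op:
  [-20, -26, -6, 15, -26, 31, -50] -> [15, 31] -> [45, 93] -> [45, 93]
  [48, -28, 25, 14, 38, 10, 24] -> [48, 25, 14, 38, 10, 24] -> [144, 75, 42, 114, 30, 72] -> [30, 42, 72, 75, 114, 144]
  [-44, -15, -1, 24] -> [24] -> [72] -> [72]
  [20, -35, -47, 10, 38, 3, -38, 5, -38, 44] -> [20, 10, 38, 44] -> [60, 30, 114, 132] -> [30, 60, 114, 132]
  [6, 40, -36, -25, 34, -16, 29, -40, -36] -> [40, 34, 29] -> [120, 102, 87] -> [87, 102, 120]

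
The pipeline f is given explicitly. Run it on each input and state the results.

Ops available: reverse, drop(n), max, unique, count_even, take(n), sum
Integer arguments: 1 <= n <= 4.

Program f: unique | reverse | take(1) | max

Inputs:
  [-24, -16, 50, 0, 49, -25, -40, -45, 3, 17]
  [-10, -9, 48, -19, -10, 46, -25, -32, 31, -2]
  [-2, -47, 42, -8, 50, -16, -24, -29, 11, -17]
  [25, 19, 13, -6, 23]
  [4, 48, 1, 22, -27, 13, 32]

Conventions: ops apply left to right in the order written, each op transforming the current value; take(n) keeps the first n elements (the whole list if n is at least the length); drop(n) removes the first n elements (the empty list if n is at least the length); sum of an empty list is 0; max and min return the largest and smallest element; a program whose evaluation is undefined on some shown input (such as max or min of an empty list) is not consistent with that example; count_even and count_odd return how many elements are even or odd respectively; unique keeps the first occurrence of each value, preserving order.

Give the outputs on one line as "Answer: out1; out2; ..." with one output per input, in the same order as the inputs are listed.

17; -2; -17; 23; 32

Execution, op by op:
  [-24, -16, 50, 0, 49, -25, -40, -45, 3, 17] -> [-24, -16, 50, 0, 49, -25, -40, -45, 3, 17] -> [17, 3, -45, -40, -25, 49, 0, 50, -16, -24] -> [17] -> 17
  [-10, -9, 48, -19, -10, 46, -25, -32, 31, -2] -> [-10, -9, 48, -19, 46, -25, -32, 31, -2] -> [-2, 31, -32, -25, 46, -19, 48, -9, -10] -> [-2] -> -2
  [-2, -47, 42, -8, 50, -16, -24, -29, 11, -17] -> [-2, -47, 42, -8, 50, -16, -24, -29, 11, -17] -> [-17, 11, -29, -24, -16, 50, -8, 42, -47, -2] -> [-17] -> -17
  [25, 19, 13, -6, 23] -> [25, 19, 13, -6, 23] -> [23, -6, 13, 19, 25] -> [23] -> 23
  [4, 48, 1, 22, -27, 13, 32] -> [4, 48, 1, 22, -27, 13, 32] -> [32, 13, -27, 22, 1, 48, 4] -> [32] -> 32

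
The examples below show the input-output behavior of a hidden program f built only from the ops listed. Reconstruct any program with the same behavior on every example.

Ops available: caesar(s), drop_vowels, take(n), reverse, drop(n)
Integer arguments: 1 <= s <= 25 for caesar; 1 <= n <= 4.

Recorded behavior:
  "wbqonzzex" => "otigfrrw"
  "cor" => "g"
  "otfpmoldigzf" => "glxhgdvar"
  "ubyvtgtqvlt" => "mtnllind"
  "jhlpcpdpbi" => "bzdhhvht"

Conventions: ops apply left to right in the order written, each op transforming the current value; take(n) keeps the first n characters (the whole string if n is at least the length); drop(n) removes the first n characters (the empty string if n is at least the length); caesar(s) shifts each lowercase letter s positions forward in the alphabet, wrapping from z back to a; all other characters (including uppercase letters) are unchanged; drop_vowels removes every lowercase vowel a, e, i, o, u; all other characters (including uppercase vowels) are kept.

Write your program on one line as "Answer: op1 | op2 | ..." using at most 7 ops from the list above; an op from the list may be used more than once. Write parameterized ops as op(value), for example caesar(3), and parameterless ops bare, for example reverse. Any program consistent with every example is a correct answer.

reverse | caesar(2) | drop_vowels | drop(1) | caesar(16) | reverse

Check, running the answer program on each example:
  "wbqonzzex" -> "xezznoqbw" -> "zgbbpqsdy" -> "zgbbpqsdy" -> "gbbpqsdy" -> "wrrfgito" -> "otigfrrw"
  "cor" -> "roc" -> "tqe" -> "tq" -> "q" -> "g" -> "g"
  "otfpmoldigzf" -> "fzgidlompfto" -> "hbikfnqorhvq" -> "hbkfnqrhvq" -> "bkfnqrhvq" -> "ravdghxlg" -> "glxhgdvar"
  "ubyvtgtqvlt" -> "tlvqtgtvybu" -> "vnxsvivxadw" -> "vnxsvvxdw" -> "nxsvvxdw" -> "dnillntm" -> "mtnllind"
  "jhlpcpdpbi" -> "ibpdpcplhj" -> "kdrfrernjl" -> "kdrfrrnjl" -> "drfrrnjl" -> "thvhhdzb" -> "bzdhhvht"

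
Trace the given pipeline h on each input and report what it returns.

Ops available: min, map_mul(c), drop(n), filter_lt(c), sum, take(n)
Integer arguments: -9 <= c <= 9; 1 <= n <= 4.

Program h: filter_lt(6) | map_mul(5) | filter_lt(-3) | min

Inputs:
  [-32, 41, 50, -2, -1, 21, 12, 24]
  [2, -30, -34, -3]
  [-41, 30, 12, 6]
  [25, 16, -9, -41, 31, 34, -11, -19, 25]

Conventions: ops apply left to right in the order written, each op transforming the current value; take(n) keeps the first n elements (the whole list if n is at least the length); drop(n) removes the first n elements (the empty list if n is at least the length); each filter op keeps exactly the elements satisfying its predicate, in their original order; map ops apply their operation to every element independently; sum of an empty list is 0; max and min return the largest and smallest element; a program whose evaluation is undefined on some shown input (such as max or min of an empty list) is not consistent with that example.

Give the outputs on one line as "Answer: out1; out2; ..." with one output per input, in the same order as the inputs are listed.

-160; -170; -205; -205

Execution, op by op:
  [-32, 41, 50, -2, -1, 21, 12, 24] -> [-32, -2, -1] -> [-160, -10, -5] -> [-160, -10, -5] -> -160
  [2, -30, -34, -3] -> [2, -30, -34, -3] -> [10, -150, -170, -15] -> [-150, -170, -15] -> -170
  [-41, 30, 12, 6] -> [-41] -> [-205] -> [-205] -> -205
  [25, 16, -9, -41, 31, 34, -11, -19, 25] -> [-9, -41, -11, -19] -> [-45, -205, -55, -95] -> [-45, -205, -55, -95] -> -205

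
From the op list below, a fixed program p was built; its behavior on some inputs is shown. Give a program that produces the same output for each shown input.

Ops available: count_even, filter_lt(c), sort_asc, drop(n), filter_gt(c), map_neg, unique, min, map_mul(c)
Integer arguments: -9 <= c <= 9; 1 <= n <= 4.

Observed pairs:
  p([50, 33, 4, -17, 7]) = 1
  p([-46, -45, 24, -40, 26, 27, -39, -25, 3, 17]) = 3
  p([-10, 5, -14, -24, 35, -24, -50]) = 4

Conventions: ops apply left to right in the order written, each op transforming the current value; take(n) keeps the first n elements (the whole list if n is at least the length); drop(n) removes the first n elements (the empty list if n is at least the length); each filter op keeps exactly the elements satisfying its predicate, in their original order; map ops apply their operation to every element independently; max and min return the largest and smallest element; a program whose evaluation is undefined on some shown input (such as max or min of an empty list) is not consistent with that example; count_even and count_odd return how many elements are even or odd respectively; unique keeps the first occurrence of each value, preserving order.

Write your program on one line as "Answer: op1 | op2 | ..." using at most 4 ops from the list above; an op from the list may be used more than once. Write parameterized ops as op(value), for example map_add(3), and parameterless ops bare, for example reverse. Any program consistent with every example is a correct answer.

map_mul(-1) | drop(2) | count_even

Check, running the answer program on each example:
  [50, 33, 4, -17, 7] -> [-50, -33, -4, 17, -7] -> [-4, 17, -7] -> 1
  [-46, -45, 24, -40, 26, 27, -39, -25, 3, 17] -> [46, 45, -24, 40, -26, -27, 39, 25, -3, -17] -> [-24, 40, -26, -27, 39, 25, -3, -17] -> 3
  [-10, 5, -14, -24, 35, -24, -50] -> [10, -5, 14, 24, -35, 24, 50] -> [14, 24, -35, 24, 50] -> 4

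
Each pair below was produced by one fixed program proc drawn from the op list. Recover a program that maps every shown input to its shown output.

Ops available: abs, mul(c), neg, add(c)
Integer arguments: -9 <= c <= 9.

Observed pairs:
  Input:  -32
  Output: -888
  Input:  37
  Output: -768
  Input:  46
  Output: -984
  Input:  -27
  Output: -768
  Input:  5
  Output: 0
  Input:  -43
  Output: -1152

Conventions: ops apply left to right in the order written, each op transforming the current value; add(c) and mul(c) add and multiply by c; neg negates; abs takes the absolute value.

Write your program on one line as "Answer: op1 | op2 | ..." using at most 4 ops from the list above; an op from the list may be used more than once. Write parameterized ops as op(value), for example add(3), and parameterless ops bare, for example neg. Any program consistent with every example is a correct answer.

add(-5) | mul(8) | abs | mul(-3)

Check, running the answer program on each example:
  -32 -> -37 -> -296 -> 296 -> -888
  37 -> 32 -> 256 -> 256 -> -768
  46 -> 41 -> 328 -> 328 -> -984
  -27 -> -32 -> -256 -> 256 -> -768
  5 -> 0 -> 0 -> 0 -> 0
  -43 -> -48 -> -384 -> 384 -> -1152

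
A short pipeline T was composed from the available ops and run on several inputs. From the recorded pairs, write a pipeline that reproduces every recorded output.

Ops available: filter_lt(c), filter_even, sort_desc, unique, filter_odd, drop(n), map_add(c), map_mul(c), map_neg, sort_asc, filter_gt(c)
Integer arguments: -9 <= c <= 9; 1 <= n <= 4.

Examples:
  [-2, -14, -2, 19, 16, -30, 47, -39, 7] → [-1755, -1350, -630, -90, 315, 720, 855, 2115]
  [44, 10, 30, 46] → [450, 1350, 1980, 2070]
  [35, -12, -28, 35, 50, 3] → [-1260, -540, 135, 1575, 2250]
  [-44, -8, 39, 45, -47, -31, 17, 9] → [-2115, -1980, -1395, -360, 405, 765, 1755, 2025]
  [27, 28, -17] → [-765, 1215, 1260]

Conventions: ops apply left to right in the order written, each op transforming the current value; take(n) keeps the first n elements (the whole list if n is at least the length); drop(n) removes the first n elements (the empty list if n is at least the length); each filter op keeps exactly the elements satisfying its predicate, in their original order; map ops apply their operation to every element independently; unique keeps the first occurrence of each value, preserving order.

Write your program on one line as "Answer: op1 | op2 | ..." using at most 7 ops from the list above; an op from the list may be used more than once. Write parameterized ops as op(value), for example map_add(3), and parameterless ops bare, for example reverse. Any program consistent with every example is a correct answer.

sort_desc | map_mul(5) | map_mul(-9) | map_neg | sort_asc | unique

Check, running the answer program on each example:
  [-2, -14, -2, 19, 16, -30, 47, -39, 7] -> [47, 19, 16, 7, -2, -2, -14, -30, -39] -> [235, 95, 80, 35, -10, -10, -70, -150, -195] -> [-2115, -855, -720, -315, 90, 90, 630, 1350, 1755] -> [2115, 855, 720, 315, -90, -90, -630, -1350, -1755] -> [-1755, -1350, -630, -90, -90, 315, 720, 855, 2115] -> [-1755, -1350, -630, -90, 315, 720, 855, 2115]
  [44, 10, 30, 46] -> [46, 44, 30, 10] -> [230, 220, 150, 50] -> [-2070, -1980, -1350, -450] -> [2070, 1980, 1350, 450] -> [450, 1350, 1980, 2070] -> [450, 1350, 1980, 2070]
  [35, -12, -28, 35, 50, 3] -> [50, 35, 35, 3, -12, -28] -> [250, 175, 175, 15, -60, -140] -> [-2250, -1575, -1575, -135, 540, 1260] -> [2250, 1575, 1575, 135, -540, -1260] -> [-1260, -540, 135, 1575, 1575, 2250] -> [-1260, -540, 135, 1575, 2250]
  [-44, -8, 39, 45, -47, -31, 17, 9] -> [45, 39, 17, 9, -8, -31, -44, -47] -> [225, 195, 85, 45, -40, -155, -220, -235] -> [-2025, -1755, -765, -405, 360, 1395, 1980, 2115] -> [2025, 1755, 765, 405, -360, -1395, -1980, -2115] -> [-2115, -1980, -1395, -360, 405, 765, 1755, 2025] -> [-2115, -1980, -1395, -360, 405, 765, 1755, 2025]
  [27, 28, -17] -> [28, 27, -17] -> [140, 135, -85] -> [-1260, -1215, 765] -> [1260, 1215, -765] -> [-765, 1215, 1260] -> [-765, 1215, 1260]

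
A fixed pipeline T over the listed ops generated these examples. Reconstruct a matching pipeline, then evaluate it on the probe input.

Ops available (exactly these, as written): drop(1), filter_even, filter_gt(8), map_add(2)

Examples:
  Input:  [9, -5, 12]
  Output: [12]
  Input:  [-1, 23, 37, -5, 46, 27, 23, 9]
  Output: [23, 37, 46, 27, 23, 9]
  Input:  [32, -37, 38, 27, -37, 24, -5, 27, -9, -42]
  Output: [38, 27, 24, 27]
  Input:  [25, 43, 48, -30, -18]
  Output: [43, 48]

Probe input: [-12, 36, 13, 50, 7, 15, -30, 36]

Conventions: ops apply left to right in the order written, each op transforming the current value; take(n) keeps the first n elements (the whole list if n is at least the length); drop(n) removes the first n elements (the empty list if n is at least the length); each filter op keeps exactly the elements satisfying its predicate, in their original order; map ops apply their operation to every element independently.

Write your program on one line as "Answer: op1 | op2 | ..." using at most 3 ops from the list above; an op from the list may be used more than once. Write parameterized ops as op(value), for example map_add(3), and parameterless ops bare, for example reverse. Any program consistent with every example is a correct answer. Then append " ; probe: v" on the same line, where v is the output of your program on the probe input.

drop(1) | filter_gt(8) ; probe: [36, 13, 50, 15, 36]

Check, running the answer program on each example:
  [9, -5, 12] -> [-5, 12] -> [12]
  [-1, 23, 37, -5, 46, 27, 23, 9] -> [23, 37, -5, 46, 27, 23, 9] -> [23, 37, 46, 27, 23, 9]
  [32, -37, 38, 27, -37, 24, -5, 27, -9, -42] -> [-37, 38, 27, -37, 24, -5, 27, -9, -42] -> [38, 27, 24, 27]
  [25, 43, 48, -30, -18] -> [43, 48, -30, -18] -> [43, 48]
  probe: [-12, 36, 13, 50, 7, 15, -30, 36] -> [36, 13, 50, 7, 15, -30, 36] -> [36, 13, 50, 15, 36]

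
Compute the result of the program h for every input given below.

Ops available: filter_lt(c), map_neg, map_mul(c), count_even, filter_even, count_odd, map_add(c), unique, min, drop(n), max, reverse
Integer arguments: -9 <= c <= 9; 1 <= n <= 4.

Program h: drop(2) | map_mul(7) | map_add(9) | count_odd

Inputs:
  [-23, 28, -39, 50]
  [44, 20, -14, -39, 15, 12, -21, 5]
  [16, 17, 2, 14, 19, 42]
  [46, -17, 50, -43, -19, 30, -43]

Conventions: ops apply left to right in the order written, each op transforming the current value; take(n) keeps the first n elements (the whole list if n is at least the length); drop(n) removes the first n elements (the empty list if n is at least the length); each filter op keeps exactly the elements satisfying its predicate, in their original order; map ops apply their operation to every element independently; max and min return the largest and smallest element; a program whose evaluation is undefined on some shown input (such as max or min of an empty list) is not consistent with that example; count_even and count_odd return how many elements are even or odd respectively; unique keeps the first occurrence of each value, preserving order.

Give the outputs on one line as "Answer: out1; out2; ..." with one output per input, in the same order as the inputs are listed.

Execution, op by op:
  [-23, 28, -39, 50] -> [-39, 50] -> [-273, 350] -> [-264, 359] -> 1
  [44, 20, -14, -39, 15, 12, -21, 5] -> [-14, -39, 15, 12, -21, 5] -> [-98, -273, 105, 84, -147, 35] -> [-89, -264, 114, 93, -138, 44] -> 2
  [16, 17, 2, 14, 19, 42] -> [2, 14, 19, 42] -> [14, 98, 133, 294] -> [23, 107, 142, 303] -> 3
  [46, -17, 50, -43, -19, 30, -43] -> [50, -43, -19, 30, -43] -> [350, -301, -133, 210, -301] -> [359, -292, -124, 219, -292] -> 2

1; 2; 3; 2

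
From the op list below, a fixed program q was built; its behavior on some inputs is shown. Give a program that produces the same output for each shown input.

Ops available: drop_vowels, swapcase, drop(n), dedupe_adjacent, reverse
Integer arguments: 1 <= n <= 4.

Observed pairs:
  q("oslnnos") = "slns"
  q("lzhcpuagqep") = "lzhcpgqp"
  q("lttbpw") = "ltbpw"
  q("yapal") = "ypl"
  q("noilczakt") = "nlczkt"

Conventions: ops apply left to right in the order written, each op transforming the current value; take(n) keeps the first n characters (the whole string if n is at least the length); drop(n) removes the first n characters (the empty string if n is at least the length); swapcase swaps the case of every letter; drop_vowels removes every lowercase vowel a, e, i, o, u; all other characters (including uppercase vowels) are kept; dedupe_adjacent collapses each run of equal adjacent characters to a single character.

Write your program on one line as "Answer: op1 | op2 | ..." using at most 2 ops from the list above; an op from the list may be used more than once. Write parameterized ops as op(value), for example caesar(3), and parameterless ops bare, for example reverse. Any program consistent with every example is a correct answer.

dedupe_adjacent | drop_vowels

Check, running the answer program on each example:
  "oslnnos" -> "oslnos" -> "slns"
  "lzhcpuagqep" -> "lzhcpuagqep" -> "lzhcpgqp"
  "lttbpw" -> "ltbpw" -> "ltbpw"
  "yapal" -> "yapal" -> "ypl"
  "noilczakt" -> "noilczakt" -> "nlczkt"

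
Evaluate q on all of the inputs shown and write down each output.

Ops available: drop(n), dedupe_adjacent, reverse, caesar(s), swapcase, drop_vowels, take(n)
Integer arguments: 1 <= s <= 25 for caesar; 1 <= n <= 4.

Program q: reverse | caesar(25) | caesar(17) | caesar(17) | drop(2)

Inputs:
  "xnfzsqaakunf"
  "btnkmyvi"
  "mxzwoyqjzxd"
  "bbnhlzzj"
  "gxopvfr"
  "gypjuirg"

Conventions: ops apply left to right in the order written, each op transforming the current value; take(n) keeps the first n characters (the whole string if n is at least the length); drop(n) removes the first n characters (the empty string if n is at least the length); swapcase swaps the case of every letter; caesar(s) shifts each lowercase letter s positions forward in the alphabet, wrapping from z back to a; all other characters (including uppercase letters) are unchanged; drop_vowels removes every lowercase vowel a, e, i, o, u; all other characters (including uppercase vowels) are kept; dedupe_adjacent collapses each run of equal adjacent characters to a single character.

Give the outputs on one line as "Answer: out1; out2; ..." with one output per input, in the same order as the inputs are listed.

"brhhxzgmue"; "ftruai"; "gqxfvdget"; "gsouii"; "cwven"; "pbqwfn"

Execution, op by op:
  "xnfzsqaakunf" -> "fnukaaqszfnx" -> "emtjzzpryemw" -> "vdkaqqgipvdn" -> "mubrhhxzgmue" -> "brhhxzgmue"
  "btnkmyvi" -> "ivymkntb" -> "huxljmsa" -> "ylocadjr" -> "pcftruai" -> "ftruai"
  "mxzwoyqjzxd" -> "dxzjqyowzxm" -> "cwyipxnvywl" -> "tnpzgoempnc" -> "kegqxfvdget" -> "gqxfvdget"
  "bbnhlzzj" -> "jzzlhnbb" -> "iyykgmaa" -> "zppbxdrr" -> "qggsouii" -> "gsouii"
  "gxopvfr" -> "rfvpoxg" -> "qeuonwf" -> "hvlfenw" -> "ymcwven" -> "cwven"
  "gypjuirg" -> "griujpyg" -> "fqhtioxf" -> "whykzfow" -> "nypbqwfn" -> "pbqwfn"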